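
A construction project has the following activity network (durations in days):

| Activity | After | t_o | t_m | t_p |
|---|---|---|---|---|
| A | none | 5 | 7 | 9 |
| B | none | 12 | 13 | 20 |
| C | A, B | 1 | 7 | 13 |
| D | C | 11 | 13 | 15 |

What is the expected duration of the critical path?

te_A = (5 + 4·7 + 9)/6 = 42/6 = 7
te_B = (12 + 4·13 + 20)/6 = 84/6 = 14
te_C = (1 + 4·7 + 13)/6 = 42/6 = 7
te_D = (11 + 4·13 + 15)/6 = 78/6 = 13

Forward pass:
ES_A = 0; EF_A = 7
ES_B = 0; EF_B = 14
ES_C = max(EF_A=7, EF_B=14) = 14; EF_C = 14+7 = 21
ES_D = 21; EF_D = 21+13 = 34
Expected project duration μ = 34 days. Critical path: B → C → D.

34 days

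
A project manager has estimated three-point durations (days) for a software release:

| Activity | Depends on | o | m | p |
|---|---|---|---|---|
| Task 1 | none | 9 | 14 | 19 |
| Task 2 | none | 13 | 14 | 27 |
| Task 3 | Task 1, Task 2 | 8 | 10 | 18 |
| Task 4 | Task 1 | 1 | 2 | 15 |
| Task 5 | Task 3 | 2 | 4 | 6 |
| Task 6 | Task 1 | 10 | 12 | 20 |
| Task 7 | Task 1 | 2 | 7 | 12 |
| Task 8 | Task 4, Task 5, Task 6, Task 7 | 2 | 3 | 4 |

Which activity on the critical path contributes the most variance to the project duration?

te_Task 1 = (9 + 4·14 + 19)/6 = 84/6 = 14; σ²_Task 1 = ((19−9)/6)² = 2.778
te_Task 2 = (13 + 4·14 + 27)/6 = 96/6 = 16; σ²_Task 2 = ((27−13)/6)² = 5.444
te_Task 3 = (8 + 4·10 + 18)/6 = 66/6 = 11; σ²_Task 3 = ((18−8)/6)² = 2.778
te_Task 4 = (1 + 4·2 + 15)/6 = 24/6 = 4; σ²_Task 4 = ((15−1)/6)² = 5.444
te_Task 5 = (2 + 4·4 + 6)/6 = 24/6 = 4; σ²_Task 5 = ((6−2)/6)² = 0.444
te_Task 6 = (10 + 4·12 + 20)/6 = 78/6 = 13; σ²_Task 6 = ((20−10)/6)² = 2.778
te_Task 7 = (2 + 4·7 + 12)/6 = 42/6 = 7; σ²_Task 7 = ((12−2)/6)² = 2.778
te_Task 8 = (2 + 4·3 + 4)/6 = 18/6 = 3; σ²_Task 8 = ((4−2)/6)² = 0.111

Forward pass:
ES_Task 1 = 0; EF_Task 1 = 14
ES_Task 2 = 0; EF_Task 2 = 16
ES_Task 3 = max(EF_Task 1=14, EF_Task 2=16) = 16; EF_Task 3 = 16+11 = 27
ES_Task 4 = 14; EF_Task 4 = 14+4 = 18
ES_Task 5 = 27; EF_Task 5 = 27+4 = 31
ES_Task 6 = 14; EF_Task 6 = 14+13 = 27
ES_Task 7 = 14; EF_Task 7 = 14+7 = 21
ES_Task 8 = max(EF_Task 4=18, EF_Task 5=31, EF_Task 6=27, EF_Task 7=21) = 31; EF_Task 8 = 31+3 = 34
Expected project duration μ = 34 days. Critical path: Task 2 → Task 3 → Task 5 → Task 8.

Variances on critical path: σ²_Task 2=5.444, σ²_Task 3=2.778, σ²_Task 5=0.444, σ²_Task 8=0.111.
Largest is σ²_Task 2 = 5.444.

Task 2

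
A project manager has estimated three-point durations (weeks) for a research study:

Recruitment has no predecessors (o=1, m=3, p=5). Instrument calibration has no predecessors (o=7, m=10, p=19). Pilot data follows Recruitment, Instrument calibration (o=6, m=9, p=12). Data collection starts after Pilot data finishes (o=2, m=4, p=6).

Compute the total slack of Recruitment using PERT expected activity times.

8 weeks

te_Recruitment = (1 + 4·3 + 5)/6 = 18/6 = 3
te_Instrument calibration = (7 + 4·10 + 19)/6 = 66/6 = 11
te_Pilot data = (6 + 4·9 + 12)/6 = 54/6 = 9
te_Data collection = (2 + 4·4 + 6)/6 = 24/6 = 4

Forward pass:
ES_Recruitment = 0; EF_Recruitment = 3
ES_Instrument calibration = 0; EF_Instrument calibration = 11
ES_Pilot data = max(EF_Recruitment=3, EF_Instrument calibration=11) = 11; EF_Pilot data = 11+9 = 20
ES_Data collection = 20; EF_Data collection = 20+4 = 24
Expected project duration μ = 24 weeks. Critical path: Instrument calibration → Pilot data → Data collection.

Backward pass:
LF_Data collection = 24; LS_Data collection = 24−4 = 20
LF_Pilot data = LS_Data collection = 20; LS_Pilot data = 20−9 = 11
LF_Instrument calibration = LS_Pilot data = 11; LS_Instrument calibration = 11−11 = 0
LF_Recruitment = LS_Pilot data = 11; LS_Recruitment = 11−3 = 8
Slack_Recruitment = LS_Recruitment − ES_Recruitment = 8 − 0 = 8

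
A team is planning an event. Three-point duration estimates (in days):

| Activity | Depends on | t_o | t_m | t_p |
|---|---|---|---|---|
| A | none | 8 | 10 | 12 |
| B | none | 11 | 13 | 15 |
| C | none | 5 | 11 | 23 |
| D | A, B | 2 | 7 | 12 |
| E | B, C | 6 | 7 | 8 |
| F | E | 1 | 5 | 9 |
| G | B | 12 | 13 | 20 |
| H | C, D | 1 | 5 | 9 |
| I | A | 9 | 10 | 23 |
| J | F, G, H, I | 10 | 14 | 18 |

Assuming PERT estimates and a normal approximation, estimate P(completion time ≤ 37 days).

te_A = (8 + 4·10 + 12)/6 = 60/6 = 10; σ²_A = ((12−8)/6)² = 0.444
te_B = (11 + 4·13 + 15)/6 = 78/6 = 13; σ²_B = ((15−11)/6)² = 0.444
te_C = (5 + 4·11 + 23)/6 = 72/6 = 12; σ²_C = ((23−5)/6)² = 9.000
te_D = (2 + 4·7 + 12)/6 = 42/6 = 7; σ²_D = ((12−2)/6)² = 2.778
te_E = (6 + 4·7 + 8)/6 = 42/6 = 7; σ²_E = ((8−6)/6)² = 0.111
te_F = (1 + 4·5 + 9)/6 = 30/6 = 5; σ²_F = ((9−1)/6)² = 1.778
te_G = (12 + 4·13 + 20)/6 = 84/6 = 14; σ²_G = ((20−12)/6)² = 1.778
te_H = (1 + 4·5 + 9)/6 = 30/6 = 5; σ²_H = ((9−1)/6)² = 1.778
te_I = (9 + 4·10 + 23)/6 = 72/6 = 12; σ²_I = ((23−9)/6)² = 5.444
te_J = (10 + 4·14 + 18)/6 = 84/6 = 14; σ²_J = ((18−10)/6)² = 1.778

Forward pass:
ES_A = 0; EF_A = 10
ES_B = 0; EF_B = 13
ES_C = 0; EF_C = 12
ES_D = max(EF_A=10, EF_B=13) = 13; EF_D = 13+7 = 20
ES_E = max(EF_B=13, EF_C=12) = 13; EF_E = 13+7 = 20
ES_F = 20; EF_F = 20+5 = 25
ES_G = 13; EF_G = 13+14 = 27
ES_H = max(EF_C=12, EF_D=20) = 20; EF_H = 20+5 = 25
ES_I = 10; EF_I = 10+12 = 22
ES_J = max(EF_F=25, EF_G=27, EF_H=25, EF_I=22) = 27; EF_J = 27+14 = 41
Expected project duration μ = 41 days. Critical path: B → G → J.

Variance along critical path = 0.444 + 1.778 + 1.778 = 4.000; σ = √4.000 = 2.000 days.
Z = (37 − 41) / 2.000 = -2.000
P(T ≤ 37) = Φ(-2.000) ≈ 0.023

0.023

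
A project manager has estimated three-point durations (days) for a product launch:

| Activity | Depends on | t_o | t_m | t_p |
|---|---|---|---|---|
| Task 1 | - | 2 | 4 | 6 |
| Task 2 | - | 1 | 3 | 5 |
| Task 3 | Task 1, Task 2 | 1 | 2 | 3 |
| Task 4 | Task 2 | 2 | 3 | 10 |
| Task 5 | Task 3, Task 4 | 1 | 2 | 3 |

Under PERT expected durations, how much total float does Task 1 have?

1 days

te_Task 1 = (2 + 4·4 + 6)/6 = 24/6 = 4
te_Task 2 = (1 + 4·3 + 5)/6 = 18/6 = 3
te_Task 3 = (1 + 4·2 + 3)/6 = 12/6 = 2
te_Task 4 = (2 + 4·3 + 10)/6 = 24/6 = 4
te_Task 5 = (1 + 4·2 + 3)/6 = 12/6 = 2

Forward pass:
ES_Task 1 = 0; EF_Task 1 = 4
ES_Task 2 = 0; EF_Task 2 = 3
ES_Task 3 = max(EF_Task 1=4, EF_Task 2=3) = 4; EF_Task 3 = 4+2 = 6
ES_Task 4 = 3; EF_Task 4 = 3+4 = 7
ES_Task 5 = max(EF_Task 3=6, EF_Task 4=7) = 7; EF_Task 5 = 7+2 = 9
Expected project duration μ = 9 days. Critical path: Task 2 → Task 4 → Task 5.

Backward pass:
LF_Task 5 = 9; LS_Task 5 = 9−2 = 7
LF_Task 4 = LS_Task 5 = 7; LS_Task 4 = 7−4 = 3
LF_Task 3 = LS_Task 5 = 7; LS_Task 3 = 7−2 = 5
LF_Task 2 = min(LS_Task 3=5, LS_Task 4=3) = 3; LS_Task 2 = 3−3 = 0
LF_Task 1 = LS_Task 3 = 5; LS_Task 1 = 5−4 = 1
Slack_Task 1 = LS_Task 1 − ES_Task 1 = 1 − 0 = 1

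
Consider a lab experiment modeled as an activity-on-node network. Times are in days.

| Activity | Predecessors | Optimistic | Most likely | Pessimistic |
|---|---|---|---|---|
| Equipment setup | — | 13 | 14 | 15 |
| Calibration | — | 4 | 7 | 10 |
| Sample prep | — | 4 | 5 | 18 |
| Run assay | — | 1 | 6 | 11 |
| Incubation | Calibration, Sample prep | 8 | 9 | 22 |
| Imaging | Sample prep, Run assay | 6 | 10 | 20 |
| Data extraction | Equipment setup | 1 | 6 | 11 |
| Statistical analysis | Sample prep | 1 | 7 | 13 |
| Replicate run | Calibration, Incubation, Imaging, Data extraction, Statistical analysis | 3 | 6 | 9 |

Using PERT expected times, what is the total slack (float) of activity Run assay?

3 days

te_Equipment setup = (13 + 4·14 + 15)/6 = 84/6 = 14
te_Calibration = (4 + 4·7 + 10)/6 = 42/6 = 7
te_Sample prep = (4 + 4·5 + 18)/6 = 42/6 = 7
te_Run assay = (1 + 4·6 + 11)/6 = 36/6 = 6
te_Incubation = (8 + 4·9 + 22)/6 = 66/6 = 11
te_Imaging = (6 + 4·10 + 20)/6 = 66/6 = 11
te_Data extraction = (1 + 4·6 + 11)/6 = 36/6 = 6
te_Statistical analysis = (1 + 4·7 + 13)/6 = 42/6 = 7
te_Replicate run = (3 + 4·6 + 9)/6 = 36/6 = 6

Forward pass:
ES_Equipment setup = 0; EF_Equipment setup = 14
ES_Calibration = 0; EF_Calibration = 7
ES_Sample prep = 0; EF_Sample prep = 7
ES_Run assay = 0; EF_Run assay = 6
ES_Incubation = max(EF_Calibration=7, EF_Sample prep=7) = 7; EF_Incubation = 7+11 = 18
ES_Imaging = max(EF_Sample prep=7, EF_Run assay=6) = 7; EF_Imaging = 7+11 = 18
ES_Data extraction = 14; EF_Data extraction = 14+6 = 20
ES_Statistical analysis = 7; EF_Statistical analysis = 7+7 = 14
ES_Replicate run = max(EF_Calibration=7, EF_Incubation=18, EF_Imaging=18, EF_Data extraction=20, EF_Statistical analysis=14) = 20; EF_Replicate run = 20+6 = 26
Expected project duration μ = 26 days. Critical path: Equipment setup → Data extraction → Replicate run.

Backward pass:
LF_Replicate run = 26; LS_Replicate run = 26−6 = 20
LF_Statistical analysis = LS_Replicate run = 20; LS_Statistical analysis = 20−7 = 13
LF_Data extraction = LS_Replicate run = 20; LS_Data extraction = 20−6 = 14
LF_Imaging = LS_Replicate run = 20; LS_Imaging = 20−11 = 9
LF_Incubation = LS_Replicate run = 20; LS_Incubation = 20−11 = 9
LF_Run assay = LS_Imaging = 9; LS_Run assay = 9−6 = 3
LF_Sample prep = min(LS_Incubation=9, LS_Imaging=9, LS_Statistical analysis=13) = 9; LS_Sample prep = 9−7 = 2
LF_Calibration = min(LS_Incubation=9, LS_Replicate run=20) = 9; LS_Calibration = 9−7 = 2
LF_Equipment setup = LS_Data extraction = 14; LS_Equipment setup = 14−14 = 0
Slack_Run assay = LS_Run assay − ES_Run assay = 3 − 0 = 3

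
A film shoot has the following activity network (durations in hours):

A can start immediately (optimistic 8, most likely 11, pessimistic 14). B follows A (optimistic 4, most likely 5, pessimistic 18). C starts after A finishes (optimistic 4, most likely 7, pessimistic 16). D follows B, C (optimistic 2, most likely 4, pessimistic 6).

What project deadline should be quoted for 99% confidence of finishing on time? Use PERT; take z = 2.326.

te_A = (8 + 4·11 + 14)/6 = 66/6 = 11; σ²_A = ((14−8)/6)² = 1.000
te_B = (4 + 4·5 + 18)/6 = 42/6 = 7; σ²_B = ((18−4)/6)² = 5.444
te_C = (4 + 4·7 + 16)/6 = 48/6 = 8; σ²_C = ((16−4)/6)² = 4.000
te_D = (2 + 4·4 + 6)/6 = 24/6 = 4; σ²_D = ((6−2)/6)² = 0.444

Forward pass:
ES_A = 0; EF_A = 11
ES_B = 11; EF_B = 11+7 = 18
ES_C = 11; EF_C = 11+8 = 19
ES_D = max(EF_B=18, EF_C=19) = 19; EF_D = 19+4 = 23
Expected project duration μ = 23 hours. Critical path: A → C → D.

Variance along critical path = 1.000 + 4.000 + 0.444 = 5.444; σ = 2.333 hours.
D = μ + z·σ = 23 + 2.326·2.333 = 28.4 hours

28.4 hours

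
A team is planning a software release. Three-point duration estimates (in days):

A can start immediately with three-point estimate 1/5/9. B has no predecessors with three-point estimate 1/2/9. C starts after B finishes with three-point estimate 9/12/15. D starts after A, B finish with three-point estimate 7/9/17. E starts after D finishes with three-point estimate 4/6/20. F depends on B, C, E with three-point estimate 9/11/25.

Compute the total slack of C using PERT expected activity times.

te_A = (1 + 4·5 + 9)/6 = 30/6 = 5
te_B = (1 + 4·2 + 9)/6 = 18/6 = 3
te_C = (9 + 4·12 + 15)/6 = 72/6 = 12
te_D = (7 + 4·9 + 17)/6 = 60/6 = 10
te_E = (4 + 4·6 + 20)/6 = 48/6 = 8
te_F = (9 + 4·11 + 25)/6 = 78/6 = 13

Forward pass:
ES_A = 0; EF_A = 5
ES_B = 0; EF_B = 3
ES_C = 3; EF_C = 3+12 = 15
ES_D = max(EF_A=5, EF_B=3) = 5; EF_D = 5+10 = 15
ES_E = 15; EF_E = 15+8 = 23
ES_F = max(EF_B=3, EF_C=15, EF_E=23) = 23; EF_F = 23+13 = 36
Expected project duration μ = 36 days. Critical path: A → D → E → F.

Backward pass:
LF_F = 36; LS_F = 36−13 = 23
LF_E = LS_F = 23; LS_E = 23−8 = 15
LF_D = LS_E = 15; LS_D = 15−10 = 5
LF_C = LS_F = 23; LS_C = 23−12 = 11
LF_B = min(LS_C=11, LS_D=5, LS_F=23) = 5; LS_B = 5−3 = 2
LF_A = LS_D = 5; LS_A = 5−5 = 0
Slack_C = LS_C − ES_C = 11 − 3 = 8

8 days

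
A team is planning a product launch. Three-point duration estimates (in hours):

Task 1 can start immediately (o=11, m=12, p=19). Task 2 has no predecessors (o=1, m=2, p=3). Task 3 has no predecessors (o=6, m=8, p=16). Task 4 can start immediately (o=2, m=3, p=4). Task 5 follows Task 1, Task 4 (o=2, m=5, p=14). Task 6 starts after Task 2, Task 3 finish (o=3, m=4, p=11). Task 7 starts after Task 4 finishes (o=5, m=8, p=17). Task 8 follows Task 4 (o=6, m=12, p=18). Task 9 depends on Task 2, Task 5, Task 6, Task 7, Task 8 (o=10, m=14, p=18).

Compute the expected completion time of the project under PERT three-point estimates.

te_Task 1 = (11 + 4·12 + 19)/6 = 78/6 = 13
te_Task 2 = (1 + 4·2 + 3)/6 = 12/6 = 2
te_Task 3 = (6 + 4·8 + 16)/6 = 54/6 = 9
te_Task 4 = (2 + 4·3 + 4)/6 = 18/6 = 3
te_Task 5 = (2 + 4·5 + 14)/6 = 36/6 = 6
te_Task 6 = (3 + 4·4 + 11)/6 = 30/6 = 5
te_Task 7 = (5 + 4·8 + 17)/6 = 54/6 = 9
te_Task 8 = (6 + 4·12 + 18)/6 = 72/6 = 12
te_Task 9 = (10 + 4·14 + 18)/6 = 84/6 = 14

Forward pass:
ES_Task 1 = 0; EF_Task 1 = 13
ES_Task 2 = 0; EF_Task 2 = 2
ES_Task 3 = 0; EF_Task 3 = 9
ES_Task 4 = 0; EF_Task 4 = 3
ES_Task 5 = max(EF_Task 1=13, EF_Task 4=3) = 13; EF_Task 5 = 13+6 = 19
ES_Task 6 = max(EF_Task 2=2, EF_Task 3=9) = 9; EF_Task 6 = 9+5 = 14
ES_Task 7 = 3; EF_Task 7 = 3+9 = 12
ES_Task 8 = 3; EF_Task 8 = 3+12 = 15
ES_Task 9 = max(EF_Task 2=2, EF_Task 5=19, EF_Task 6=14, EF_Task 7=12, EF_Task 8=15) = 19; EF_Task 9 = 19+14 = 33
Expected project duration μ = 33 hours. Critical path: Task 1 → Task 5 → Task 9.

33 hours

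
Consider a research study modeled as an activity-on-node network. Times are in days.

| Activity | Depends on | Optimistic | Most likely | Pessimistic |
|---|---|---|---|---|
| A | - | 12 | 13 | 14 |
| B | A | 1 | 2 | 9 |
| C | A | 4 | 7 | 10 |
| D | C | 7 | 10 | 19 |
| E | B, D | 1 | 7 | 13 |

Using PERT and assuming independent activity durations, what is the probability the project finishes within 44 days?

te_A = (12 + 4·13 + 14)/6 = 78/6 = 13; σ²_A = ((14−12)/6)² = 0.111
te_B = (1 + 4·2 + 9)/6 = 18/6 = 3; σ²_B = ((9−1)/6)² = 1.778
te_C = (4 + 4·7 + 10)/6 = 42/6 = 7; σ²_C = ((10−4)/6)² = 1.000
te_D = (7 + 4·10 + 19)/6 = 66/6 = 11; σ²_D = ((19−7)/6)² = 4.000
te_E = (1 + 4·7 + 13)/6 = 42/6 = 7; σ²_E = ((13−1)/6)² = 4.000

Forward pass:
ES_A = 0; EF_A = 13
ES_B = 13; EF_B = 13+3 = 16
ES_C = 13; EF_C = 13+7 = 20
ES_D = 20; EF_D = 20+11 = 31
ES_E = max(EF_B=16, EF_D=31) = 31; EF_E = 31+7 = 38
Expected project duration μ = 38 days. Critical path: A → C → D → E.

Variance along critical path = 0.111 + 1.000 + 4.000 + 4.000 = 9.111; σ = √9.111 = 3.018 days.
Z = (44 − 38) / 3.018 = 1.988
P(T ≤ 44) = Φ(1.988) ≈ 0.977

0.977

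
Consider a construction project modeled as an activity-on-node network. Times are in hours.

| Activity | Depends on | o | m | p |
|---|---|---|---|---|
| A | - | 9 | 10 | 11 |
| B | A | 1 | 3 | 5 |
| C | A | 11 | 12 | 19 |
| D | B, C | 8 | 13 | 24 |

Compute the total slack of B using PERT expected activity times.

10 hours

te_A = (9 + 4·10 + 11)/6 = 60/6 = 10
te_B = (1 + 4·3 + 5)/6 = 18/6 = 3
te_C = (11 + 4·12 + 19)/6 = 78/6 = 13
te_D = (8 + 4·13 + 24)/6 = 84/6 = 14

Forward pass:
ES_A = 0; EF_A = 10
ES_B = 10; EF_B = 10+3 = 13
ES_C = 10; EF_C = 10+13 = 23
ES_D = max(EF_B=13, EF_C=23) = 23; EF_D = 23+14 = 37
Expected project duration μ = 37 hours. Critical path: A → C → D.

Backward pass:
LF_D = 37; LS_D = 37−14 = 23
LF_C = LS_D = 23; LS_C = 23−13 = 10
LF_B = LS_D = 23; LS_B = 23−3 = 20
LF_A = min(LS_B=20, LS_C=10) = 10; LS_A = 10−10 = 0
Slack_B = LS_B − ES_B = 20 − 10 = 10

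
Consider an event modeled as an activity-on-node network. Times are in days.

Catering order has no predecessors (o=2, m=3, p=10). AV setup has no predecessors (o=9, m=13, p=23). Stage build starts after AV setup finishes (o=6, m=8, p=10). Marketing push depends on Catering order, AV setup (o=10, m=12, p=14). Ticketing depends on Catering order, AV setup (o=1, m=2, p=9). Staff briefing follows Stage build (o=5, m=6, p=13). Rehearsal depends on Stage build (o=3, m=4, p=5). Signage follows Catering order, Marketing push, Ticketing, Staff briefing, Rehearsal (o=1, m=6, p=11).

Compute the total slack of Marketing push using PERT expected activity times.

te_Catering order = (2 + 4·3 + 10)/6 = 24/6 = 4
te_AV setup = (9 + 4·13 + 23)/6 = 84/6 = 14
te_Stage build = (6 + 4·8 + 10)/6 = 48/6 = 8
te_Marketing push = (10 + 4·12 + 14)/6 = 72/6 = 12
te_Ticketing = (1 + 4·2 + 9)/6 = 18/6 = 3
te_Staff briefing = (5 + 4·6 + 13)/6 = 42/6 = 7
te_Rehearsal = (3 + 4·4 + 5)/6 = 24/6 = 4
te_Signage = (1 + 4·6 + 11)/6 = 36/6 = 6

Forward pass:
ES_Catering order = 0; EF_Catering order = 4
ES_AV setup = 0; EF_AV setup = 14
ES_Stage build = 14; EF_Stage build = 14+8 = 22
ES_Marketing push = max(EF_Catering order=4, EF_AV setup=14) = 14; EF_Marketing push = 14+12 = 26
ES_Ticketing = max(EF_Catering order=4, EF_AV setup=14) = 14; EF_Ticketing = 14+3 = 17
ES_Staff briefing = 22; EF_Staff briefing = 22+7 = 29
ES_Rehearsal = 22; EF_Rehearsal = 22+4 = 26
ES_Signage = max(EF_Catering order=4, EF_Marketing push=26, EF_Ticketing=17, EF_Staff briefing=29, EF_Rehearsal=26) = 29; EF_Signage = 29+6 = 35
Expected project duration μ = 35 days. Critical path: AV setup → Stage build → Staff briefing → Signage.

Backward pass:
LF_Signage = 35; LS_Signage = 35−6 = 29
LF_Rehearsal = LS_Signage = 29; LS_Rehearsal = 29−4 = 25
LF_Staff briefing = LS_Signage = 29; LS_Staff briefing = 29−7 = 22
LF_Ticketing = LS_Signage = 29; LS_Ticketing = 29−3 = 26
LF_Marketing push = LS_Signage = 29; LS_Marketing push = 29−12 = 17
LF_Stage build = min(LS_Staff briefing=22, LS_Rehearsal=25) = 22; LS_Stage build = 22−8 = 14
LF_AV setup = min(LS_Stage build=14, LS_Marketing push=17, LS_Ticketing=26) = 14; LS_AV setup = 14−14 = 0
LF_Catering order = min(LS_Marketing push=17, LS_Ticketing=26, LS_Signage=29) = 17; LS_Catering order = 17−4 = 13
Slack_Marketing push = LS_Marketing push − ES_Marketing push = 17 − 14 = 3

3 days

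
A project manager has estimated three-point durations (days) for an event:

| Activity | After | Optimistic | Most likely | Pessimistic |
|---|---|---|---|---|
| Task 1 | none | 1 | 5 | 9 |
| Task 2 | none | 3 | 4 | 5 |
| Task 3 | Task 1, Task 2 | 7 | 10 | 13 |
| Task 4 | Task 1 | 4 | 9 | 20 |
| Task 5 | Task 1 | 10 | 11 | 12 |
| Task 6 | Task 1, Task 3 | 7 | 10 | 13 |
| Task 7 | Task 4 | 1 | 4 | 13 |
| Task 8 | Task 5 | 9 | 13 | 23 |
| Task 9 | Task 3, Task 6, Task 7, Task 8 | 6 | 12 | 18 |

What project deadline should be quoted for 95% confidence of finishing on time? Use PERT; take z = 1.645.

47.5 days

te_Task 1 = (1 + 4·5 + 9)/6 = 30/6 = 5; σ²_Task 1 = ((9−1)/6)² = 1.778
te_Task 2 = (3 + 4·4 + 5)/6 = 24/6 = 4; σ²_Task 2 = ((5−3)/6)² = 0.111
te_Task 3 = (7 + 4·10 + 13)/6 = 60/6 = 10; σ²_Task 3 = ((13−7)/6)² = 1.000
te_Task 4 = (4 + 4·9 + 20)/6 = 60/6 = 10; σ²_Task 4 = ((20−4)/6)² = 7.111
te_Task 5 = (10 + 4·11 + 12)/6 = 66/6 = 11; σ²_Task 5 = ((12−10)/6)² = 0.111
te_Task 6 = (7 + 4·10 + 13)/6 = 60/6 = 10; σ²_Task 6 = ((13−7)/6)² = 1.000
te_Task 7 = (1 + 4·4 + 13)/6 = 30/6 = 5; σ²_Task 7 = ((13−1)/6)² = 4.000
te_Task 8 = (9 + 4·13 + 23)/6 = 84/6 = 14; σ²_Task 8 = ((23−9)/6)² = 5.444
te_Task 9 = (6 + 4·12 + 18)/6 = 72/6 = 12; σ²_Task 9 = ((18−6)/6)² = 4.000

Forward pass:
ES_Task 1 = 0; EF_Task 1 = 5
ES_Task 2 = 0; EF_Task 2 = 4
ES_Task 3 = max(EF_Task 1=5, EF_Task 2=4) = 5; EF_Task 3 = 5+10 = 15
ES_Task 4 = 5; EF_Task 4 = 5+10 = 15
ES_Task 5 = 5; EF_Task 5 = 5+11 = 16
ES_Task 6 = max(EF_Task 1=5, EF_Task 3=15) = 15; EF_Task 6 = 15+10 = 25
ES_Task 7 = 15; EF_Task 7 = 15+5 = 20
ES_Task 8 = 16; EF_Task 8 = 16+14 = 30
ES_Task 9 = max(EF_Task 3=15, EF_Task 6=25, EF_Task 7=20, EF_Task 8=30) = 30; EF_Task 9 = 30+12 = 42
Expected project duration μ = 42 days. Critical path: Task 1 → Task 5 → Task 8 → Task 9.

Variance along critical path = 1.778 + 0.111 + 5.444 + 4.000 = 11.333; σ = 3.367 days.
D = μ + z·σ = 42 + 1.645·3.367 = 47.5 days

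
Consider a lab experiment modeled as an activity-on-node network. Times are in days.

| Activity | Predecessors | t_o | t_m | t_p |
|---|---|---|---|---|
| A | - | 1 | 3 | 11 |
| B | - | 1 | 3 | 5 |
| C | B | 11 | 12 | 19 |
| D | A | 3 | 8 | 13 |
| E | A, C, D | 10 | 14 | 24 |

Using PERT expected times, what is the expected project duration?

31 days

te_A = (1 + 4·3 + 11)/6 = 24/6 = 4
te_B = (1 + 4·3 + 5)/6 = 18/6 = 3
te_C = (11 + 4·12 + 19)/6 = 78/6 = 13
te_D = (3 + 4·8 + 13)/6 = 48/6 = 8
te_E = (10 + 4·14 + 24)/6 = 90/6 = 15

Forward pass:
ES_A = 0; EF_A = 4
ES_B = 0; EF_B = 3
ES_C = 3; EF_C = 3+13 = 16
ES_D = 4; EF_D = 4+8 = 12
ES_E = max(EF_A=4, EF_C=16, EF_D=12) = 16; EF_E = 16+15 = 31
Expected project duration μ = 31 days. Critical path: B → C → E.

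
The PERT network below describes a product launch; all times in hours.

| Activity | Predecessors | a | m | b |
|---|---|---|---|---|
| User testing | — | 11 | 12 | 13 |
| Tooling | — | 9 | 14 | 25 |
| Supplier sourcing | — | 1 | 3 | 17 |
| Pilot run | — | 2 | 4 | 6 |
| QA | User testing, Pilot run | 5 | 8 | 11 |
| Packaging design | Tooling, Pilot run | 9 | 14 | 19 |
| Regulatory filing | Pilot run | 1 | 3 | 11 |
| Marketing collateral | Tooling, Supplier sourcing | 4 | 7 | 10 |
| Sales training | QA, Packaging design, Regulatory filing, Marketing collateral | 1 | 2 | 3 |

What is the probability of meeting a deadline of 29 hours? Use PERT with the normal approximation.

te_User testing = (11 + 4·12 + 13)/6 = 72/6 = 12; σ²_User testing = ((13−11)/6)² = 0.111
te_Tooling = (9 + 4·14 + 25)/6 = 90/6 = 15; σ²_Tooling = ((25−9)/6)² = 7.111
te_Supplier sourcing = (1 + 4·3 + 17)/6 = 30/6 = 5; σ²_Supplier sourcing = ((17−1)/6)² = 7.111
te_Pilot run = (2 + 4·4 + 6)/6 = 24/6 = 4; σ²_Pilot run = ((6−2)/6)² = 0.444
te_QA = (5 + 4·8 + 11)/6 = 48/6 = 8; σ²_QA = ((11−5)/6)² = 1.000
te_Packaging design = (9 + 4·14 + 19)/6 = 84/6 = 14; σ²_Packaging design = ((19−9)/6)² = 2.778
te_Regulatory filing = (1 + 4·3 + 11)/6 = 24/6 = 4; σ²_Regulatory filing = ((11−1)/6)² = 2.778
te_Marketing collateral = (4 + 4·7 + 10)/6 = 42/6 = 7; σ²_Marketing collateral = ((10−4)/6)² = 1.000
te_Sales training = (1 + 4·2 + 3)/6 = 12/6 = 2; σ²_Sales training = ((3−1)/6)² = 0.111

Forward pass:
ES_User testing = 0; EF_User testing = 12
ES_Tooling = 0; EF_Tooling = 15
ES_Supplier sourcing = 0; EF_Supplier sourcing = 5
ES_Pilot run = 0; EF_Pilot run = 4
ES_QA = max(EF_User testing=12, EF_Pilot run=4) = 12; EF_QA = 12+8 = 20
ES_Packaging design = max(EF_Tooling=15, EF_Pilot run=4) = 15; EF_Packaging design = 15+14 = 29
ES_Regulatory filing = 4; EF_Regulatory filing = 4+4 = 8
ES_Marketing collateral = max(EF_Tooling=15, EF_Supplier sourcing=5) = 15; EF_Marketing collateral = 15+7 = 22
ES_Sales training = max(EF_QA=20, EF_Packaging design=29, EF_Regulatory filing=8, EF_Marketing collateral=22) = 29; EF_Sales training = 29+2 = 31
Expected project duration μ = 31 hours. Critical path: Tooling → Packaging design → Sales training.

Variance along critical path = 7.111 + 2.778 + 0.111 = 10.000; σ = √10.000 = 3.162 hours.
Z = (29 − 31) / 3.162 = -0.632
P(T ≤ 29) = Φ(-0.632) ≈ 0.264

0.264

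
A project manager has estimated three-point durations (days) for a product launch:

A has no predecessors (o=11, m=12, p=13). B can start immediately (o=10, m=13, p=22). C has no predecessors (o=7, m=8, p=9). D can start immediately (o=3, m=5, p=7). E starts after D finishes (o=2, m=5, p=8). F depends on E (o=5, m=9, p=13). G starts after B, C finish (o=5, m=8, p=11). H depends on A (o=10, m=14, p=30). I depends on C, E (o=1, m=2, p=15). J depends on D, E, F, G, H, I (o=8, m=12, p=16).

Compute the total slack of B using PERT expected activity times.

6 days

te_A = (11 + 4·12 + 13)/6 = 72/6 = 12
te_B = (10 + 4·13 + 22)/6 = 84/6 = 14
te_C = (7 + 4·8 + 9)/6 = 48/6 = 8
te_D = (3 + 4·5 + 7)/6 = 30/6 = 5
te_E = (2 + 4·5 + 8)/6 = 30/6 = 5
te_F = (5 + 4·9 + 13)/6 = 54/6 = 9
te_G = (5 + 4·8 + 11)/6 = 48/6 = 8
te_H = (10 + 4·14 + 30)/6 = 96/6 = 16
te_I = (1 + 4·2 + 15)/6 = 24/6 = 4
te_J = (8 + 4·12 + 16)/6 = 72/6 = 12

Forward pass:
ES_A = 0; EF_A = 12
ES_B = 0; EF_B = 14
ES_C = 0; EF_C = 8
ES_D = 0; EF_D = 5
ES_E = 5; EF_E = 5+5 = 10
ES_F = 10; EF_F = 10+9 = 19
ES_G = max(EF_B=14, EF_C=8) = 14; EF_G = 14+8 = 22
ES_H = 12; EF_H = 12+16 = 28
ES_I = max(EF_C=8, EF_E=10) = 10; EF_I = 10+4 = 14
ES_J = max(EF_D=5, EF_E=10, EF_F=19, EF_G=22, EF_H=28, EF_I=14) = 28; EF_J = 28+12 = 40
Expected project duration μ = 40 days. Critical path: A → H → J.

Backward pass:
LF_J = 40; LS_J = 40−12 = 28
LF_I = LS_J = 28; LS_I = 28−4 = 24
LF_H = LS_J = 28; LS_H = 28−16 = 12
LF_G = LS_J = 28; LS_G = 28−8 = 20
LF_F = LS_J = 28; LS_F = 28−9 = 19
LF_E = min(LS_F=19, LS_I=24, LS_J=28) = 19; LS_E = 19−5 = 14
LF_D = min(LS_E=14, LS_J=28) = 14; LS_D = 14−5 = 9
LF_C = min(LS_G=20, LS_I=24) = 20; LS_C = 20−8 = 12
LF_B = LS_G = 20; LS_B = 20−14 = 6
LF_A = LS_H = 12; LS_A = 12−12 = 0
Slack_B = LS_B − ES_B = 6 − 0 = 6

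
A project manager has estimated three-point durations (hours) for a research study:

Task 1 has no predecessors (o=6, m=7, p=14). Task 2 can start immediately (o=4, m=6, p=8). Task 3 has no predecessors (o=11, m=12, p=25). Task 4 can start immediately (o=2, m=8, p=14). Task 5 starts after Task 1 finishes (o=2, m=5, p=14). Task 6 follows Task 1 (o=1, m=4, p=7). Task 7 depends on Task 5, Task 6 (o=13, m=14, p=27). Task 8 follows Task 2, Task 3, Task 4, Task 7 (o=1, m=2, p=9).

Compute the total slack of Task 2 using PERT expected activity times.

24 hours

te_Task 1 = (6 + 4·7 + 14)/6 = 48/6 = 8
te_Task 2 = (4 + 4·6 + 8)/6 = 36/6 = 6
te_Task 3 = (11 + 4·12 + 25)/6 = 84/6 = 14
te_Task 4 = (2 + 4·8 + 14)/6 = 48/6 = 8
te_Task 5 = (2 + 4·5 + 14)/6 = 36/6 = 6
te_Task 6 = (1 + 4·4 + 7)/6 = 24/6 = 4
te_Task 7 = (13 + 4·14 + 27)/6 = 96/6 = 16
te_Task 8 = (1 + 4·2 + 9)/6 = 18/6 = 3

Forward pass:
ES_Task 1 = 0; EF_Task 1 = 8
ES_Task 2 = 0; EF_Task 2 = 6
ES_Task 3 = 0; EF_Task 3 = 14
ES_Task 4 = 0; EF_Task 4 = 8
ES_Task 5 = 8; EF_Task 5 = 8+6 = 14
ES_Task 6 = 8; EF_Task 6 = 8+4 = 12
ES_Task 7 = max(EF_Task 5=14, EF_Task 6=12) = 14; EF_Task 7 = 14+16 = 30
ES_Task 8 = max(EF_Task 2=6, EF_Task 3=14, EF_Task 4=8, EF_Task 7=30) = 30; EF_Task 8 = 30+3 = 33
Expected project duration μ = 33 hours. Critical path: Task 1 → Task 5 → Task 7 → Task 8.

Backward pass:
LF_Task 8 = 33; LS_Task 8 = 33−3 = 30
LF_Task 7 = LS_Task 8 = 30; LS_Task 7 = 30−16 = 14
LF_Task 6 = LS_Task 7 = 14; LS_Task 6 = 14−4 = 10
LF_Task 5 = LS_Task 7 = 14; LS_Task 5 = 14−6 = 8
LF_Task 4 = LS_Task 8 = 30; LS_Task 4 = 30−8 = 22
LF_Task 3 = LS_Task 8 = 30; LS_Task 3 = 30−14 = 16
LF_Task 2 = LS_Task 8 = 30; LS_Task 2 = 30−6 = 24
LF_Task 1 = min(LS_Task 5=8, LS_Task 6=10) = 8; LS_Task 1 = 8−8 = 0
Slack_Task 2 = LS_Task 2 − ES_Task 2 = 24 − 0 = 24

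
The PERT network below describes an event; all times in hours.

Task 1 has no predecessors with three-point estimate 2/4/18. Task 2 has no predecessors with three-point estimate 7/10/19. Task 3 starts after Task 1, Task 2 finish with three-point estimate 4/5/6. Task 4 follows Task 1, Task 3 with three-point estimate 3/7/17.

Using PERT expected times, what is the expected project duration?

te_Task 1 = (2 + 4·4 + 18)/6 = 36/6 = 6
te_Task 2 = (7 + 4·10 + 19)/6 = 66/6 = 11
te_Task 3 = (4 + 4·5 + 6)/6 = 30/6 = 5
te_Task 4 = (3 + 4·7 + 17)/6 = 48/6 = 8

Forward pass:
ES_Task 1 = 0; EF_Task 1 = 6
ES_Task 2 = 0; EF_Task 2 = 11
ES_Task 3 = max(EF_Task 1=6, EF_Task 2=11) = 11; EF_Task 3 = 11+5 = 16
ES_Task 4 = max(EF_Task 1=6, EF_Task 3=16) = 16; EF_Task 4 = 16+8 = 24
Expected project duration μ = 24 hours. Critical path: Task 2 → Task 3 → Task 4.

24 hours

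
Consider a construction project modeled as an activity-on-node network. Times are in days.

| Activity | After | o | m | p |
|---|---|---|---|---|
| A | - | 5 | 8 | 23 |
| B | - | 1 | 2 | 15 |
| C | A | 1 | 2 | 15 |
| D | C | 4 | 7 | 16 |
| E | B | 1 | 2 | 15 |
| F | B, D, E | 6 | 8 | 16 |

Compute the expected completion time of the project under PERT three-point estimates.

31 days

te_A = (5 + 4·8 + 23)/6 = 60/6 = 10
te_B = (1 + 4·2 + 15)/6 = 24/6 = 4
te_C = (1 + 4·2 + 15)/6 = 24/6 = 4
te_D = (4 + 4·7 + 16)/6 = 48/6 = 8
te_E = (1 + 4·2 + 15)/6 = 24/6 = 4
te_F = (6 + 4·8 + 16)/6 = 54/6 = 9

Forward pass:
ES_A = 0; EF_A = 10
ES_B = 0; EF_B = 4
ES_C = 10; EF_C = 10+4 = 14
ES_D = 14; EF_D = 14+8 = 22
ES_E = 4; EF_E = 4+4 = 8
ES_F = max(EF_B=4, EF_D=22, EF_E=8) = 22; EF_F = 22+9 = 31
Expected project duration μ = 31 days. Critical path: A → C → D → F.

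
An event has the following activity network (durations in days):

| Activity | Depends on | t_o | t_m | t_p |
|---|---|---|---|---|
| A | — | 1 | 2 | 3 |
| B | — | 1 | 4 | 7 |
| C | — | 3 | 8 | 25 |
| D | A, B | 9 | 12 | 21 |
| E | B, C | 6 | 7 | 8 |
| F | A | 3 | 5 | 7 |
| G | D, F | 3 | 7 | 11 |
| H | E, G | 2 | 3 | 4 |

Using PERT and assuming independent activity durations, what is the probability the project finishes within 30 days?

te_A = (1 + 4·2 + 3)/6 = 12/6 = 2; σ²_A = ((3−1)/6)² = 0.111
te_B = (1 + 4·4 + 7)/6 = 24/6 = 4; σ²_B = ((7−1)/6)² = 1.000
te_C = (3 + 4·8 + 25)/6 = 60/6 = 10; σ²_C = ((25−3)/6)² = 13.444
te_D = (9 + 4·12 + 21)/6 = 78/6 = 13; σ²_D = ((21−9)/6)² = 4.000
te_E = (6 + 4·7 + 8)/6 = 42/6 = 7; σ²_E = ((8−6)/6)² = 0.111
te_F = (3 + 4·5 + 7)/6 = 30/6 = 5; σ²_F = ((7−3)/6)² = 0.444
te_G = (3 + 4·7 + 11)/6 = 42/6 = 7; σ²_G = ((11−3)/6)² = 1.778
te_H = (2 + 4·3 + 4)/6 = 18/6 = 3; σ²_H = ((4−2)/6)² = 0.111

Forward pass:
ES_A = 0; EF_A = 2
ES_B = 0; EF_B = 4
ES_C = 0; EF_C = 10
ES_D = max(EF_A=2, EF_B=4) = 4; EF_D = 4+13 = 17
ES_E = max(EF_B=4, EF_C=10) = 10; EF_E = 10+7 = 17
ES_F = 2; EF_F = 2+5 = 7
ES_G = max(EF_D=17, EF_F=7) = 17; EF_G = 17+7 = 24
ES_H = max(EF_E=17, EF_G=24) = 24; EF_H = 24+3 = 27
Expected project duration μ = 27 days. Critical path: B → D → G → H.

Variance along critical path = 1.000 + 4.000 + 1.778 + 0.111 = 6.889; σ = √6.889 = 2.625 days.
Z = (30 − 27) / 2.625 = 1.143
P(T ≤ 30) = Φ(1.143) ≈ 0.873

0.873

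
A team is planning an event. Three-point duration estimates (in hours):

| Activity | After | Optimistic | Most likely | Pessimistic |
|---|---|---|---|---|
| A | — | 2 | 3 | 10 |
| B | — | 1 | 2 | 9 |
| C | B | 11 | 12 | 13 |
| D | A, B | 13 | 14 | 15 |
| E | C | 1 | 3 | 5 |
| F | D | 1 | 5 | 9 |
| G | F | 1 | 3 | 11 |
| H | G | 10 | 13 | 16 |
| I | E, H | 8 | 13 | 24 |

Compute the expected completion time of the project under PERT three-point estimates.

te_A = (2 + 4·3 + 10)/6 = 24/6 = 4
te_B = (1 + 4·2 + 9)/6 = 18/6 = 3
te_C = (11 + 4·12 + 13)/6 = 72/6 = 12
te_D = (13 + 4·14 + 15)/6 = 84/6 = 14
te_E = (1 + 4·3 + 5)/6 = 18/6 = 3
te_F = (1 + 4·5 + 9)/6 = 30/6 = 5
te_G = (1 + 4·3 + 11)/6 = 24/6 = 4
te_H = (10 + 4·13 + 16)/6 = 78/6 = 13
te_I = (8 + 4·13 + 24)/6 = 84/6 = 14

Forward pass:
ES_A = 0; EF_A = 4
ES_B = 0; EF_B = 3
ES_C = 3; EF_C = 3+12 = 15
ES_D = max(EF_A=4, EF_B=3) = 4; EF_D = 4+14 = 18
ES_E = 15; EF_E = 15+3 = 18
ES_F = 18; EF_F = 18+5 = 23
ES_G = 23; EF_G = 23+4 = 27
ES_H = 27; EF_H = 27+13 = 40
ES_I = max(EF_E=18, EF_H=40) = 40; EF_I = 40+14 = 54
Expected project duration μ = 54 hours. Critical path: A → D → F → G → H → I.

54 hours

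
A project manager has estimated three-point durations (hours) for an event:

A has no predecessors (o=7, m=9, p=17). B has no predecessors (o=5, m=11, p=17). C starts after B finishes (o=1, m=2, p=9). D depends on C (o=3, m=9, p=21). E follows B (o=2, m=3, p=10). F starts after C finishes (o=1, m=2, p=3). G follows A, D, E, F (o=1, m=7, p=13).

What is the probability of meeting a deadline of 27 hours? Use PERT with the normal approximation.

te_A = (7 + 4·9 + 17)/6 = 60/6 = 10; σ²_A = ((17−7)/6)² = 2.778
te_B = (5 + 4·11 + 17)/6 = 66/6 = 11; σ²_B = ((17−5)/6)² = 4.000
te_C = (1 + 4·2 + 9)/6 = 18/6 = 3; σ²_C = ((9−1)/6)² = 1.778
te_D = (3 + 4·9 + 21)/6 = 60/6 = 10; σ²_D = ((21−3)/6)² = 9.000
te_E = (2 + 4·3 + 10)/6 = 24/6 = 4; σ²_E = ((10−2)/6)² = 1.778
te_F = (1 + 4·2 + 3)/6 = 12/6 = 2; σ²_F = ((3−1)/6)² = 0.111
te_G = (1 + 4·7 + 13)/6 = 42/6 = 7; σ²_G = ((13−1)/6)² = 4.000

Forward pass:
ES_A = 0; EF_A = 10
ES_B = 0; EF_B = 11
ES_C = 11; EF_C = 11+3 = 14
ES_D = 14; EF_D = 14+10 = 24
ES_E = 11; EF_E = 11+4 = 15
ES_F = 14; EF_F = 14+2 = 16
ES_G = max(EF_A=10, EF_D=24, EF_E=15, EF_F=16) = 24; EF_G = 24+7 = 31
Expected project duration μ = 31 hours. Critical path: B → C → D → G.

Variance along critical path = 4.000 + 1.778 + 9.000 + 4.000 = 18.778; σ = √18.778 = 4.333 hours.
Z = (27 − 31) / 4.333 = -0.923
P(T ≤ 27) = Φ(-0.923) ≈ 0.178

0.178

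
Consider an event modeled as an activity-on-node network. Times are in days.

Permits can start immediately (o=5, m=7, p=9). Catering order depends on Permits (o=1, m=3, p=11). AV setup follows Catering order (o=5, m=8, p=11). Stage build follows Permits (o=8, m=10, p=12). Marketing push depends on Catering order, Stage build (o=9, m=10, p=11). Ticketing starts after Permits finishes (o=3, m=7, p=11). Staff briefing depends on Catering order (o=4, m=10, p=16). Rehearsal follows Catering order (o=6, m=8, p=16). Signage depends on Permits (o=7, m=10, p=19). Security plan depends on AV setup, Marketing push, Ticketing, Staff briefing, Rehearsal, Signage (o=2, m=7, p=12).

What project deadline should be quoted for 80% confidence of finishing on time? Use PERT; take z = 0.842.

35.6 days

te_Permits = (5 + 4·7 + 9)/6 = 42/6 = 7; σ²_Permits = ((9−5)/6)² = 0.444
te_Catering order = (1 + 4·3 + 11)/6 = 24/6 = 4; σ²_Catering order = ((11−1)/6)² = 2.778
te_AV setup = (5 + 4·8 + 11)/6 = 48/6 = 8; σ²_AV setup = ((11−5)/6)² = 1.000
te_Stage build = (8 + 4·10 + 12)/6 = 60/6 = 10; σ²_Stage build = ((12−8)/6)² = 0.444
te_Marketing push = (9 + 4·10 + 11)/6 = 60/6 = 10; σ²_Marketing push = ((11−9)/6)² = 0.111
te_Ticketing = (3 + 4·7 + 11)/6 = 42/6 = 7; σ²_Ticketing = ((11−3)/6)² = 1.778
te_Staff briefing = (4 + 4·10 + 16)/6 = 60/6 = 10; σ²_Staff briefing = ((16−4)/6)² = 4.000
te_Rehearsal = (6 + 4·8 + 16)/6 = 54/6 = 9; σ²_Rehearsal = ((16−6)/6)² = 2.778
te_Signage = (7 + 4·10 + 19)/6 = 66/6 = 11; σ²_Signage = ((19−7)/6)² = 4.000
te_Security plan = (2 + 4·7 + 12)/6 = 42/6 = 7; σ²_Security plan = ((12−2)/6)² = 2.778

Forward pass:
ES_Permits = 0; EF_Permits = 7
ES_Catering order = 7; EF_Catering order = 7+4 = 11
ES_AV setup = 11; EF_AV setup = 11+8 = 19
ES_Stage build = 7; EF_Stage build = 7+10 = 17
ES_Marketing push = max(EF_Catering order=11, EF_Stage build=17) = 17; EF_Marketing push = 17+10 = 27
ES_Ticketing = 7; EF_Ticketing = 7+7 = 14
ES_Staff briefing = 11; EF_Staff briefing = 11+10 = 21
ES_Rehearsal = 11; EF_Rehearsal = 11+9 = 20
ES_Signage = 7; EF_Signage = 7+11 = 18
ES_Security plan = max(EF_AV setup=19, EF_Marketing push=27, EF_Ticketing=14, EF_Staff briefing=21, EF_Rehearsal=20, EF_Signage=18) = 27; EF_Security plan = 27+7 = 34
Expected project duration μ = 34 days. Critical path: Permits → Stage build → Marketing push → Security plan.

Variance along critical path = 0.444 + 0.444 + 0.111 + 2.778 = 3.778; σ = 1.944 days.
D = μ + z·σ = 34 + 0.842·1.944 = 35.6 days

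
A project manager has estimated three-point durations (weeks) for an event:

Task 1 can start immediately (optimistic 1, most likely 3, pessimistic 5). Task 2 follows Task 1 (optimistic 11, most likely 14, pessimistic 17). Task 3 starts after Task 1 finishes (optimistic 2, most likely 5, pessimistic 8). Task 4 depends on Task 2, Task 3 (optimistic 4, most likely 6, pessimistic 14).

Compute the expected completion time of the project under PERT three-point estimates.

24 weeks

te_Task 1 = (1 + 4·3 + 5)/6 = 18/6 = 3
te_Task 2 = (11 + 4·14 + 17)/6 = 84/6 = 14
te_Task 3 = (2 + 4·5 + 8)/6 = 30/6 = 5
te_Task 4 = (4 + 4·6 + 14)/6 = 42/6 = 7

Forward pass:
ES_Task 1 = 0; EF_Task 1 = 3
ES_Task 2 = 3; EF_Task 2 = 3+14 = 17
ES_Task 3 = 3; EF_Task 3 = 3+5 = 8
ES_Task 4 = max(EF_Task 2=17, EF_Task 3=8) = 17; EF_Task 4 = 17+7 = 24
Expected project duration μ = 24 weeks. Critical path: Task 1 → Task 2 → Task 4.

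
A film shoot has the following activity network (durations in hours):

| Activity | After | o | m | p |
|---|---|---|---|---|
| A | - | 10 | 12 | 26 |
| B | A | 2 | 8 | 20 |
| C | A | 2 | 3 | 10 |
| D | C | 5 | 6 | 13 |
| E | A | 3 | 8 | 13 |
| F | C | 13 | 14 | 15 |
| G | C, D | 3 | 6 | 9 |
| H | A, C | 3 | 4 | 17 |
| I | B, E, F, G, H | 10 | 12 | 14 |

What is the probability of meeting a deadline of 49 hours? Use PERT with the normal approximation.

te_A = (10 + 4·12 + 26)/6 = 84/6 = 14; σ²_A = ((26−10)/6)² = 7.111
te_B = (2 + 4·8 + 20)/6 = 54/6 = 9; σ²_B = ((20−2)/6)² = 9.000
te_C = (2 + 4·3 + 10)/6 = 24/6 = 4; σ²_C = ((10−2)/6)² = 1.778
te_D = (5 + 4·6 + 13)/6 = 42/6 = 7; σ²_D = ((13−5)/6)² = 1.778
te_E = (3 + 4·8 + 13)/6 = 48/6 = 8; σ²_E = ((13−3)/6)² = 2.778
te_F = (13 + 4·14 + 15)/6 = 84/6 = 14; σ²_F = ((15−13)/6)² = 0.111
te_G = (3 + 4·6 + 9)/6 = 36/6 = 6; σ²_G = ((9−3)/6)² = 1.000
te_H = (3 + 4·4 + 17)/6 = 36/6 = 6; σ²_H = ((17−3)/6)² = 5.444
te_I = (10 + 4·12 + 14)/6 = 72/6 = 12; σ²_I = ((14−10)/6)² = 0.444

Forward pass:
ES_A = 0; EF_A = 14
ES_B = 14; EF_B = 14+9 = 23
ES_C = 14; EF_C = 14+4 = 18
ES_D = 18; EF_D = 18+7 = 25
ES_E = 14; EF_E = 14+8 = 22
ES_F = 18; EF_F = 18+14 = 32
ES_G = max(EF_C=18, EF_D=25) = 25; EF_G = 25+6 = 31
ES_H = max(EF_A=14, EF_C=18) = 18; EF_H = 18+6 = 24
ES_I = max(EF_B=23, EF_E=22, EF_F=32, EF_G=31, EF_H=24) = 32; EF_I = 32+12 = 44
Expected project duration μ = 44 hours. Critical path: A → C → F → I.

Variance along critical path = 7.111 + 1.778 + 0.111 + 0.444 = 9.444; σ = √9.444 = 3.073 hours.
Z = (49 − 44) / 3.073 = 1.627
P(T ≤ 49) = Φ(1.627) ≈ 0.948

0.948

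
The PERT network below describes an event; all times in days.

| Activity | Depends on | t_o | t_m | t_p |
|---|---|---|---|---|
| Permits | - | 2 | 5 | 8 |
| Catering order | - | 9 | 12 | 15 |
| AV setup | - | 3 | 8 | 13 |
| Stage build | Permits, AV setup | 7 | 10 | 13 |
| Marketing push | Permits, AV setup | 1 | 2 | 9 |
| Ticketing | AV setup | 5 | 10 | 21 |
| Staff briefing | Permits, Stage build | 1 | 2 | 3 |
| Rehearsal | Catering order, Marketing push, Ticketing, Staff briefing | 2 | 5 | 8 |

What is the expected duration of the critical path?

te_Permits = (2 + 4·5 + 8)/6 = 30/6 = 5
te_Catering order = (9 + 4·12 + 15)/6 = 72/6 = 12
te_AV setup = (3 + 4·8 + 13)/6 = 48/6 = 8
te_Stage build = (7 + 4·10 + 13)/6 = 60/6 = 10
te_Marketing push = (1 + 4·2 + 9)/6 = 18/6 = 3
te_Ticketing = (5 + 4·10 + 21)/6 = 66/6 = 11
te_Staff briefing = (1 + 4·2 + 3)/6 = 12/6 = 2
te_Rehearsal = (2 + 4·5 + 8)/6 = 30/6 = 5

Forward pass:
ES_Permits = 0; EF_Permits = 5
ES_Catering order = 0; EF_Catering order = 12
ES_AV setup = 0; EF_AV setup = 8
ES_Stage build = max(EF_Permits=5, EF_AV setup=8) = 8; EF_Stage build = 8+10 = 18
ES_Marketing push = max(EF_Permits=5, EF_AV setup=8) = 8; EF_Marketing push = 8+3 = 11
ES_Ticketing = 8; EF_Ticketing = 8+11 = 19
ES_Staff briefing = max(EF_Permits=5, EF_Stage build=18) = 18; EF_Staff briefing = 18+2 = 20
ES_Rehearsal = max(EF_Catering order=12, EF_Marketing push=11, EF_Ticketing=19, EF_Staff briefing=20) = 20; EF_Rehearsal = 20+5 = 25
Expected project duration μ = 25 days. Critical path: AV setup → Stage build → Staff briefing → Rehearsal.

25 days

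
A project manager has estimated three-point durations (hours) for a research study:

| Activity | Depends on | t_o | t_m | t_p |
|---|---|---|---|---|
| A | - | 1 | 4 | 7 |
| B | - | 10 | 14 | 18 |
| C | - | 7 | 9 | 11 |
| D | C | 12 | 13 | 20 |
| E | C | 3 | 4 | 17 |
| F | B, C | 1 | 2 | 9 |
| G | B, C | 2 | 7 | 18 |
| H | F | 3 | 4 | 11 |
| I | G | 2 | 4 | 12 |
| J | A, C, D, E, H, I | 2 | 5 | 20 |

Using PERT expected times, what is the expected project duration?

34 hours

te_A = (1 + 4·4 + 7)/6 = 24/6 = 4
te_B = (10 + 4·14 + 18)/6 = 84/6 = 14
te_C = (7 + 4·9 + 11)/6 = 54/6 = 9
te_D = (12 + 4·13 + 20)/6 = 84/6 = 14
te_E = (3 + 4·4 + 17)/6 = 36/6 = 6
te_F = (1 + 4·2 + 9)/6 = 18/6 = 3
te_G = (2 + 4·7 + 18)/6 = 48/6 = 8
te_H = (3 + 4·4 + 11)/6 = 30/6 = 5
te_I = (2 + 4·4 + 12)/6 = 30/6 = 5
te_J = (2 + 4·5 + 20)/6 = 42/6 = 7

Forward pass:
ES_A = 0; EF_A = 4
ES_B = 0; EF_B = 14
ES_C = 0; EF_C = 9
ES_D = 9; EF_D = 9+14 = 23
ES_E = 9; EF_E = 9+6 = 15
ES_F = max(EF_B=14, EF_C=9) = 14; EF_F = 14+3 = 17
ES_G = max(EF_B=14, EF_C=9) = 14; EF_G = 14+8 = 22
ES_H = 17; EF_H = 17+5 = 22
ES_I = 22; EF_I = 22+5 = 27
ES_J = max(EF_A=4, EF_C=9, EF_D=23, EF_E=15, EF_H=22, EF_I=27) = 27; EF_J = 27+7 = 34
Expected project duration μ = 34 hours. Critical path: B → G → I → J.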